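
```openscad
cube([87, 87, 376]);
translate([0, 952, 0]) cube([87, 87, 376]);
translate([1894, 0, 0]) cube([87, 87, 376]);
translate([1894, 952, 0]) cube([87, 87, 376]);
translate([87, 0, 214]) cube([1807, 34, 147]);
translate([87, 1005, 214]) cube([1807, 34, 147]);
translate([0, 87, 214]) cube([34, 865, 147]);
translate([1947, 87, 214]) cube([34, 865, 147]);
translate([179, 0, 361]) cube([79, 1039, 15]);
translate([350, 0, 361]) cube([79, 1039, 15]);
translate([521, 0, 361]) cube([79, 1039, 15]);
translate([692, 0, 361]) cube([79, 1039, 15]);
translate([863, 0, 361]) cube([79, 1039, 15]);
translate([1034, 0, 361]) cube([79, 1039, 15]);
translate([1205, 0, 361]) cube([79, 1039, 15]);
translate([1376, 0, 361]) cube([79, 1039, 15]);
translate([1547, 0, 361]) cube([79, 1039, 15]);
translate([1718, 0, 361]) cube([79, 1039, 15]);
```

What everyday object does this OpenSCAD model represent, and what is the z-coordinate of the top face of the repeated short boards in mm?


A bed frame. The slat-top height is 376 mm.

Four posts, four rails, and a row of slats — a bed frame. Slats sit on the rails at z = 214 + 147 = 361; with slat thickness 15, the top is 376 mm.


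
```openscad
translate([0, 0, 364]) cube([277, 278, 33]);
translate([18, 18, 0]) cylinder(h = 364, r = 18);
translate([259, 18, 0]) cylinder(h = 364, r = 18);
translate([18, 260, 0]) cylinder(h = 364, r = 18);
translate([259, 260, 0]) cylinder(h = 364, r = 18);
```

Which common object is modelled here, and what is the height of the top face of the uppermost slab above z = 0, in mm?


A stool. The seat height is 397 mm.

A 277×278×33 slab at z = 364 on four corner cylinders — a stool. The seat top is 364 + 33 = 397 mm.


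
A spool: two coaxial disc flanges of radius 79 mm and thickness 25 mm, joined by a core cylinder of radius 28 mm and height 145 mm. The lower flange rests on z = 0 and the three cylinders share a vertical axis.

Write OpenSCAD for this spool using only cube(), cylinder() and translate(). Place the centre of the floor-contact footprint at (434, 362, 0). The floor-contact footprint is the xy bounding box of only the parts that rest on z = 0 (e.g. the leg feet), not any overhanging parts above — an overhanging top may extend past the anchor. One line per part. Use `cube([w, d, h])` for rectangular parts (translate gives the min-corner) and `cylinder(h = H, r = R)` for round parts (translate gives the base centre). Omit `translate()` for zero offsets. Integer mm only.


translate([434, 362, 0]) cylinder(h = 25, r = 79);
translate([434, 362, 25]) cylinder(h = 145, r = 28);
translate([434, 362, 170]) cylinder(h = 25, r = 79);


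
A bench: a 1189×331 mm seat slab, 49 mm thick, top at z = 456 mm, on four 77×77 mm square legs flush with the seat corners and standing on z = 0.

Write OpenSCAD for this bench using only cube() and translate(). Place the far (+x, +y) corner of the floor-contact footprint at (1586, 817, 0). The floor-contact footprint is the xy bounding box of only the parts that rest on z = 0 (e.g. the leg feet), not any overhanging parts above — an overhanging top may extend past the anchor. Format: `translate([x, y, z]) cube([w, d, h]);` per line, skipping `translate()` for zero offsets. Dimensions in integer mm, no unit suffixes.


translate([397, 486, 407]) cube([1189, 331, 49]);
translate([397, 486, 0]) cube([77, 77, 407]);
translate([397, 740, 0]) cube([77, 77, 407]);
translate([1509, 486, 0]) cube([77, 77, 407]);
translate([1509, 740, 0]) cube([77, 77, 407]);


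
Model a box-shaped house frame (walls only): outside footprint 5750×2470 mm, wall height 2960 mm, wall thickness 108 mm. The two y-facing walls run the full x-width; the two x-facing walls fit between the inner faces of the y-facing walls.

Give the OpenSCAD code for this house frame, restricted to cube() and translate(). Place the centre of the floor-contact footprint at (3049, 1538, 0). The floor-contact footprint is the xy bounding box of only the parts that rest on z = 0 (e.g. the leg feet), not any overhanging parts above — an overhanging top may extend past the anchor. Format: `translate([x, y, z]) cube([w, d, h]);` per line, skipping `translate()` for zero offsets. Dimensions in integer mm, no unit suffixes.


translate([174, 303, 0]) cube([5750, 108, 2960]);
translate([174, 2665, 0]) cube([5750, 108, 2960]);
translate([174, 411, 0]) cube([108, 2254, 2960]);
translate([5816, 411, 0]) cube([108, 2254, 2960]);


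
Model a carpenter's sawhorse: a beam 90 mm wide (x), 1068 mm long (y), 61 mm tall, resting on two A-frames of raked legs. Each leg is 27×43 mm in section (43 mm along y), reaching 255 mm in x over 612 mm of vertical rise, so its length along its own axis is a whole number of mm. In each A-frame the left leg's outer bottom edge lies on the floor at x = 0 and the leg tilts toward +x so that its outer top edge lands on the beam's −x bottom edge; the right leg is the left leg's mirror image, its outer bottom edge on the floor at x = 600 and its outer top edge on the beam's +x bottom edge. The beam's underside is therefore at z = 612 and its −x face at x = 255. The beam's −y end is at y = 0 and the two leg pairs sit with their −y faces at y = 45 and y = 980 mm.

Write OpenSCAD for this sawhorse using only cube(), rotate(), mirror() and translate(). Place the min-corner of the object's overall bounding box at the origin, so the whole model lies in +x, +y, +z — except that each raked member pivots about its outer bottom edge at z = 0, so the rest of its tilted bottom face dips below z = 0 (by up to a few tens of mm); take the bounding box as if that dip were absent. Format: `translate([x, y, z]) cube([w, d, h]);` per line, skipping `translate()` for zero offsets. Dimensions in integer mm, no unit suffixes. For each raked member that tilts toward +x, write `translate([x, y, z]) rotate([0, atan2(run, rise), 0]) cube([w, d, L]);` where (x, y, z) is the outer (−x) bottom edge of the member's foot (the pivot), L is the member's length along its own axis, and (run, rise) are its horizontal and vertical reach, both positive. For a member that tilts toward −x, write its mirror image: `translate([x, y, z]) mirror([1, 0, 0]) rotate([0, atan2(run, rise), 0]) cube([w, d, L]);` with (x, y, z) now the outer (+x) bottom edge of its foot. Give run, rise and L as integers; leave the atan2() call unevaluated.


// leg length = √(255² + 612²) = 663
// right-leg outer foot x = 2·255 + 90 = 600
// beam min-corner = (255, 0, 612)
translate([255, 0, 612]) cube([90, 1068, 61]);
translate([0, 45, 0]) rotate([0, atan2(255, 612), 0]) cube([27, 43, 663]);
translate([600, 45, 0]) mirror([1, 0, 0]) rotate([0, atan2(255, 612), 0]) cube([27, 43, 663]);
translate([0, 980, 0]) rotate([0, atan2(255, 612), 0]) cube([27, 43, 663]);
translate([600, 980, 0]) mirror([1, 0, 0]) rotate([0, atan2(255, 612), 0]) cube([27, 43, 663]);


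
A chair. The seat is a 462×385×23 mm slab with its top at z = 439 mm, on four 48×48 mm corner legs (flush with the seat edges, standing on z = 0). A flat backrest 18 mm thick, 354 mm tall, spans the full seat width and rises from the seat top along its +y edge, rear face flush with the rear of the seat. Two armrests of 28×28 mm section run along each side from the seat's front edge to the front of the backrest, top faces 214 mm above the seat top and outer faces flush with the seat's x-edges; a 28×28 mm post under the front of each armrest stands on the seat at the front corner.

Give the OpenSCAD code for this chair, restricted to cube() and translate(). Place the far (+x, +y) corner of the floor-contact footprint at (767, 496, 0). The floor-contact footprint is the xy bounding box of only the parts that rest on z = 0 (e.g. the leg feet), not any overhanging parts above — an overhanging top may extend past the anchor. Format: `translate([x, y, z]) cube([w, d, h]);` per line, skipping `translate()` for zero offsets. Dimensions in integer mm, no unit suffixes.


// leg_h = 439 - 23 = 416
// arm post h = 214 - 28 = 186
translate([305, 111, 416]) cube([462, 385, 23]);
translate([305, 111, 0]) cube([48, 48, 416]);
translate([719, 111, 0]) cube([48, 48, 416]);
translate([305, 448, 0]) cube([48, 48, 416]);
translate([719, 448, 0]) cube([48, 48, 416]);
translate([305, 478, 439]) cube([462, 18, 354]);
translate([305, 111, 625]) cube([28, 367, 28]);
translate([739, 111, 625]) cube([28, 367, 28]);
translate([305, 111, 439]) cube([28, 28, 186]);
translate([739, 111, 439]) cube([28, 28, 186]);


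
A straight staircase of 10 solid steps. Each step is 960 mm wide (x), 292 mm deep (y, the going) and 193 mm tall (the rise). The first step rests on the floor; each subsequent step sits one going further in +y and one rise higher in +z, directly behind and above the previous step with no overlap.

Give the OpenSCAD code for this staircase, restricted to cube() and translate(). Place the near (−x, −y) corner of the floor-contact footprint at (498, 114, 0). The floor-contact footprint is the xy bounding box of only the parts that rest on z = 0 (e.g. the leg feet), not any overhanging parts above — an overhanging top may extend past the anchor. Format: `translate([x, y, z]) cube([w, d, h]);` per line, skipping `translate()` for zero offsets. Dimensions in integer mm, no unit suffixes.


translate([498, 114, 0]) cube([960, 292, 193]);
translate([498, 406, 193]) cube([960, 292, 193]);
translate([498, 698, 386]) cube([960, 292, 193]);
translate([498, 990, 579]) cube([960, 292, 193]);
translate([498, 1282, 772]) cube([960, 292, 193]);
translate([498, 1574, 965]) cube([960, 292, 193]);
translate([498, 1866, 1158]) cube([960, 292, 193]);
translate([498, 2158, 1351]) cube([960, 292, 193]);
translate([498, 2450, 1544]) cube([960, 292, 193]);
translate([498, 2742, 1737]) cube([960, 292, 193]);


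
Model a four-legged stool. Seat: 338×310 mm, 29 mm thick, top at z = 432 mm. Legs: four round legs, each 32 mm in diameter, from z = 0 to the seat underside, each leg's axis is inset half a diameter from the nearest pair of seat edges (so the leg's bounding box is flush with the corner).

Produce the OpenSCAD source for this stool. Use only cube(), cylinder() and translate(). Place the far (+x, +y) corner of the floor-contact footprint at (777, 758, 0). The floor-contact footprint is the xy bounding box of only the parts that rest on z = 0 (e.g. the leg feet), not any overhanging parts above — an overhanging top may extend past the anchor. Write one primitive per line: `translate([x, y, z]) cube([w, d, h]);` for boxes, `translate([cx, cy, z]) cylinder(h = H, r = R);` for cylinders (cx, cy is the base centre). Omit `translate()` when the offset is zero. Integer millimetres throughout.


translate([439, 448, 403]) cube([338, 310, 29]);
translate([455, 464, 0]) cylinder(h = 403, r = 16);
translate([761, 464, 0]) cylinder(h = 403, r = 16);
translate([455, 742, 0]) cylinder(h = 403, r = 16);
translate([761, 742, 0]) cylinder(h = 403, r = 16);


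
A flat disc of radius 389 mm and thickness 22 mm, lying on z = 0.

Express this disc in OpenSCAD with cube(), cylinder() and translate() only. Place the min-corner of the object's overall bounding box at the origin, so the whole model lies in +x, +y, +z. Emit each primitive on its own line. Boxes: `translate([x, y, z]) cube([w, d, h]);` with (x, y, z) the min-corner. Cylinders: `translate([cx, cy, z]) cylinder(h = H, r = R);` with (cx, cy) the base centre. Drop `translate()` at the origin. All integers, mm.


translate([389, 389, 0]) cylinder(h = 22, r = 389);


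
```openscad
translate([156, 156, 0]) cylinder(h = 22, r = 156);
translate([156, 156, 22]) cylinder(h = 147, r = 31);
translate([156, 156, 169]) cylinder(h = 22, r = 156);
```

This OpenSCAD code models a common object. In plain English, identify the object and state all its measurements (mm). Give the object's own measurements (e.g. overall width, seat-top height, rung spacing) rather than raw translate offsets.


A spool: two coaxial disc flanges of radius 156 mm and thickness 22 mm, joined by a core cylinder of radius 31 mm and height 147 mm. The lower flange rests on z = 0 and the three cylinders share a vertical axis.


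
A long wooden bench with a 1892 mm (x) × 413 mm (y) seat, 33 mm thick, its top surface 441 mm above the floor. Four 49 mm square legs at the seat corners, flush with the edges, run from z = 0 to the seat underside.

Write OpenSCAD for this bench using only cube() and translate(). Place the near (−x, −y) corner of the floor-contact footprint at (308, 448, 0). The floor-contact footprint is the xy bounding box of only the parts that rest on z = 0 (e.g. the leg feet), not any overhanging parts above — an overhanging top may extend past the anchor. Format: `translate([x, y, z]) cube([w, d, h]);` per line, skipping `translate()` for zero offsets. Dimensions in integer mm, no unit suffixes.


translate([308, 448, 408]) cube([1892, 413, 33]);
translate([308, 448, 0]) cube([49, 49, 408]);
translate([308, 812, 0]) cube([49, 49, 408]);
translate([2151, 448, 0]) cube([49, 49, 408]);
translate([2151, 812, 0]) cube([49, 49, 408]);


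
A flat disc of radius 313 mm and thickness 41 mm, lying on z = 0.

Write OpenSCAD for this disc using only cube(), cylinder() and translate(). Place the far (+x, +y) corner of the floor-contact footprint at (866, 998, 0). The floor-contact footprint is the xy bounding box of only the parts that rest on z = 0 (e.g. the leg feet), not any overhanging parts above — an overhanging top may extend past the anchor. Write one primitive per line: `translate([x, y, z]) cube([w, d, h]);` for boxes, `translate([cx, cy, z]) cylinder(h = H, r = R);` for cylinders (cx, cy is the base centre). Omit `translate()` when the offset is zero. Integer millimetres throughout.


translate([553, 685, 0]) cylinder(h = 41, r = 313);


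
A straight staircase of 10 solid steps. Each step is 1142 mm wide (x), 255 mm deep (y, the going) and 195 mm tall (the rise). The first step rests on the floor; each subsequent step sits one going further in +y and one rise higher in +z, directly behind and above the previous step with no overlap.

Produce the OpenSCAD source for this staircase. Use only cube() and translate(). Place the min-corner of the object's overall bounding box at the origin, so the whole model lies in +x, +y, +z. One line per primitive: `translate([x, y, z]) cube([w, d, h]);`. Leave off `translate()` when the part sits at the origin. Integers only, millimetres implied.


cube([1142, 255, 195]);
translate([0, 255, 195]) cube([1142, 255, 195]);
translate([0, 510, 390]) cube([1142, 255, 195]);
translate([0, 765, 585]) cube([1142, 255, 195]);
translate([0, 1020, 780]) cube([1142, 255, 195]);
translate([0, 1275, 975]) cube([1142, 255, 195]);
translate([0, 1530, 1170]) cube([1142, 255, 195]);
translate([0, 1785, 1365]) cube([1142, 255, 195]);
translate([0, 2040, 1560]) cube([1142, 255, 195]);
translate([0, 2295, 1755]) cube([1142, 255, 195]);


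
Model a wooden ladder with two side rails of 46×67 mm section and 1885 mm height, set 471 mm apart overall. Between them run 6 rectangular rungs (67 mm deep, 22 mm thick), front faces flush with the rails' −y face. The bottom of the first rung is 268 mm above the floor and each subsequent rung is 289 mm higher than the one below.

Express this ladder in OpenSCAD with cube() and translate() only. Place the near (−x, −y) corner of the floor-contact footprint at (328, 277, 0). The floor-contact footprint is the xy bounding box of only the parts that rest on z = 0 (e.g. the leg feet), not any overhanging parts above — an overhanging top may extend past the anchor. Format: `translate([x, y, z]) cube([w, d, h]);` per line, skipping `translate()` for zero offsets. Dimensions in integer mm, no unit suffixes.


translate([328, 277, 0]) cube([46, 67, 1885]);
translate([753, 277, 0]) cube([46, 67, 1885]);
translate([374, 277, 268]) cube([379, 67, 22]);
translate([374, 277, 557]) cube([379, 67, 22]);
translate([374, 277, 846]) cube([379, 67, 22]);
translate([374, 277, 1135]) cube([379, 67, 22]);
translate([374, 277, 1424]) cube([379, 67, 22]);
translate([374, 277, 1713]) cube([379, 67, 22]);


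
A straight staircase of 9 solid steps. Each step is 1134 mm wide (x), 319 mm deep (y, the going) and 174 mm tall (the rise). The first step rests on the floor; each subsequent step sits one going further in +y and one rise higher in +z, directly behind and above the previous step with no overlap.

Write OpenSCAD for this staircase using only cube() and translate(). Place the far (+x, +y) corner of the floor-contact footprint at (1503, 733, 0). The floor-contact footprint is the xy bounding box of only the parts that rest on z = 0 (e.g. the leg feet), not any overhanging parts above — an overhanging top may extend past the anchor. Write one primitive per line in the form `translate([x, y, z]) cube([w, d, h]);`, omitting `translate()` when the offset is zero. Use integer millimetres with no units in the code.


translate([369, 414, 0]) cube([1134, 319, 174]);
translate([369, 733, 174]) cube([1134, 319, 174]);
translate([369, 1052, 348]) cube([1134, 319, 174]);
translate([369, 1371, 522]) cube([1134, 319, 174]);
translate([369, 1690, 696]) cube([1134, 319, 174]);
translate([369, 2009, 870]) cube([1134, 319, 174]);
translate([369, 2328, 1044]) cube([1134, 319, 174]);
translate([369, 2647, 1218]) cube([1134, 319, 174]);
translate([369, 2966, 1392]) cube([1134, 319, 174]);


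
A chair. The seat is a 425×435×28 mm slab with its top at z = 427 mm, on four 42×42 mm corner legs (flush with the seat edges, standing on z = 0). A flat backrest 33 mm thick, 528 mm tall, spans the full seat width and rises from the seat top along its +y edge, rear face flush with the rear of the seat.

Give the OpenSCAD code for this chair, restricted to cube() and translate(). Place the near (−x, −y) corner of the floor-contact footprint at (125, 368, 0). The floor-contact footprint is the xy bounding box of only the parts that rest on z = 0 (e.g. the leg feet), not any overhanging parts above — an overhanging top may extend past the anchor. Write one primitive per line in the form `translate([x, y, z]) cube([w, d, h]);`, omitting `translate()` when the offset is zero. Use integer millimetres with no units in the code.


// leg_h = 427 - 28 = 399
translate([125, 368, 399]) cube([425, 435, 28]);
translate([125, 368, 0]) cube([42, 42, 399]);
translate([508, 368, 0]) cube([42, 42, 399]);
translate([125, 761, 0]) cube([42, 42, 399]);
translate([508, 761, 0]) cube([42, 42, 399]);
translate([125, 770, 427]) cube([425, 33, 528]);


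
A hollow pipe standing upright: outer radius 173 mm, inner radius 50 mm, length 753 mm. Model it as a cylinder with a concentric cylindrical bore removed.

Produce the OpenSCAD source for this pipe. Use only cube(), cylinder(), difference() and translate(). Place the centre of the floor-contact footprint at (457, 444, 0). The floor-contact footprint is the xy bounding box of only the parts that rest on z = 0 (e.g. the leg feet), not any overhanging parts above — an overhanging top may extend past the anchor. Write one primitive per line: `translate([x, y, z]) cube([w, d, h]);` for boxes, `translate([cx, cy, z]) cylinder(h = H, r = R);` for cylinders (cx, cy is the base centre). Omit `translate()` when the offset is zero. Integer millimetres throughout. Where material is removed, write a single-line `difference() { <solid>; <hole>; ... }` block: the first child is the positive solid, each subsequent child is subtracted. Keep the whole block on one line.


difference() { translate([457, 444, 0]) cylinder(h = 753, r = 173); translate([457, 444, 0]) cylinder(h = 753, r = 50); }


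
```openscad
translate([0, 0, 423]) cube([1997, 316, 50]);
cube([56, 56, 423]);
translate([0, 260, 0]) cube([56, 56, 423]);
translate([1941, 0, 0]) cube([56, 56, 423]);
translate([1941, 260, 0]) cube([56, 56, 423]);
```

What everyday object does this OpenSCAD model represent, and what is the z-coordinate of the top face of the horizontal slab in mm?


A bench. The seat-top height is 473 mm.

A long slab on four corner posts — a bench. The slab sits at z = 423 with thickness 50, so the top is 423 + 50 = 473 mm.


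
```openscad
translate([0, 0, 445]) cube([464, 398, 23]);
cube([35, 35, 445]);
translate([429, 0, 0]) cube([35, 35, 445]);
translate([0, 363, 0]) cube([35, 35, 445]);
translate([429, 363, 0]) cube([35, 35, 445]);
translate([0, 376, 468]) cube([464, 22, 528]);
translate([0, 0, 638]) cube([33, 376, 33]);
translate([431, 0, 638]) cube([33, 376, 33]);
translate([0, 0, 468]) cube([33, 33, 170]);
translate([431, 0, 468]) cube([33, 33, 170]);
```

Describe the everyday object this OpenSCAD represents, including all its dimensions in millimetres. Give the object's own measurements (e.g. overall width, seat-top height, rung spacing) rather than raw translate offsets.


A chair. The seat is a 464×398×23 mm slab with its top at z = 468 mm, on four 35×35 mm corner legs (flush with the seat edges, standing on z = 0). A flat backrest 22 mm thick, 528 mm tall, spans the full seat width and rises from the seat top along its +y edge, rear face flush with the rear of the seat. Two armrests of 33×33 mm section run along each side from the seat's front edge to the front of the backrest, top faces 203 mm above the seat top and outer faces flush with the seat's x-edges; a 33×33 mm post under the front of each armrest stands on the seat at the front corner.


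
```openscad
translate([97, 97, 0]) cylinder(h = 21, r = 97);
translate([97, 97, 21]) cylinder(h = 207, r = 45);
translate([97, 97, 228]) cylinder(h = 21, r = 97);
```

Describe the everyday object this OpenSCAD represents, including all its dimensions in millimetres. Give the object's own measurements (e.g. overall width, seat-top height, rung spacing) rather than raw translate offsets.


A spool: two coaxial disc flanges of radius 97 mm and thickness 21 mm, joined by a core cylinder of radius 45 mm and height 207 mm. The lower flange rests on z = 0 and the three cylinders share a vertical axis.


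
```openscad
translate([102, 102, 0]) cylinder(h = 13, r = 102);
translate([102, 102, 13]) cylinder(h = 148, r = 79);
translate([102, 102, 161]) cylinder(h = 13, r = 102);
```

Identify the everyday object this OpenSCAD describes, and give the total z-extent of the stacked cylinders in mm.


A spool. The overall height is 174 mm.

Three coaxial cylinders, large–small–large — a spool. Two 13 mm flanges and a 148 mm core give 13 + 148 + 13 = 174 mm.


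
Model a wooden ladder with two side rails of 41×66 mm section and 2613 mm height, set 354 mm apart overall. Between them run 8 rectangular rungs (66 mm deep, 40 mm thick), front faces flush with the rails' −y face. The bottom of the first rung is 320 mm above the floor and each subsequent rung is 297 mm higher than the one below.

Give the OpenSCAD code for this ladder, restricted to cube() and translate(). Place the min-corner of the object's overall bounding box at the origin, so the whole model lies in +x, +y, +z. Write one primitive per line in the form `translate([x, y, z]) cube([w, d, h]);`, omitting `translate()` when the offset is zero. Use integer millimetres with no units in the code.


// rung span = 354 - 2*41 = 272
// rung[k] z = 320 + k*297
cube([41, 66, 2613]);
translate([313, 0, 0]) cube([41, 66, 2613]);
translate([41, 0, 320]) cube([272, 66, 40]);
translate([41, 0, 617]) cube([272, 66, 40]);
translate([41, 0, 914]) cube([272, 66, 40]);
translate([41, 0, 1211]) cube([272, 66, 40]);
translate([41, 0, 1508]) cube([272, 66, 40]);
translate([41, 0, 1805]) cube([272, 66, 40]);
translate([41, 0, 2102]) cube([272, 66, 40]);
translate([41, 0, 2399]) cube([272, 66, 40]);


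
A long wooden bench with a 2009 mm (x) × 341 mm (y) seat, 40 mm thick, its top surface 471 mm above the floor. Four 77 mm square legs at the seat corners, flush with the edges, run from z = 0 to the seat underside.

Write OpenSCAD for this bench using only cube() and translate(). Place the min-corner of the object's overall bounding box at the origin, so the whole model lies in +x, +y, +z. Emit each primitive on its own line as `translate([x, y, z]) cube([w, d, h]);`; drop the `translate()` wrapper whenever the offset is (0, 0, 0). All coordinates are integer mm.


translate([0, 0, 431]) cube([2009, 341, 40]);
cube([77, 77, 431]);
translate([0, 264, 0]) cube([77, 77, 431]);
translate([1932, 0, 0]) cube([77, 77, 431]);
translate([1932, 264, 0]) cube([77, 77, 431]);


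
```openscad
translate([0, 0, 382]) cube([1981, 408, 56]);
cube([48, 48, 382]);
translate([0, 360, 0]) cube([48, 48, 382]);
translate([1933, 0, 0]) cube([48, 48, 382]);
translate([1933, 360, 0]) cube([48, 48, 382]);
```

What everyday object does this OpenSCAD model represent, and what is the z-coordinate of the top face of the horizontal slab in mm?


A bench. The seat-top height is 438 mm.

A long slab on four corner posts — a bench. The slab sits at z = 382 with thickness 56, so the top is 382 + 56 = 438 mm.


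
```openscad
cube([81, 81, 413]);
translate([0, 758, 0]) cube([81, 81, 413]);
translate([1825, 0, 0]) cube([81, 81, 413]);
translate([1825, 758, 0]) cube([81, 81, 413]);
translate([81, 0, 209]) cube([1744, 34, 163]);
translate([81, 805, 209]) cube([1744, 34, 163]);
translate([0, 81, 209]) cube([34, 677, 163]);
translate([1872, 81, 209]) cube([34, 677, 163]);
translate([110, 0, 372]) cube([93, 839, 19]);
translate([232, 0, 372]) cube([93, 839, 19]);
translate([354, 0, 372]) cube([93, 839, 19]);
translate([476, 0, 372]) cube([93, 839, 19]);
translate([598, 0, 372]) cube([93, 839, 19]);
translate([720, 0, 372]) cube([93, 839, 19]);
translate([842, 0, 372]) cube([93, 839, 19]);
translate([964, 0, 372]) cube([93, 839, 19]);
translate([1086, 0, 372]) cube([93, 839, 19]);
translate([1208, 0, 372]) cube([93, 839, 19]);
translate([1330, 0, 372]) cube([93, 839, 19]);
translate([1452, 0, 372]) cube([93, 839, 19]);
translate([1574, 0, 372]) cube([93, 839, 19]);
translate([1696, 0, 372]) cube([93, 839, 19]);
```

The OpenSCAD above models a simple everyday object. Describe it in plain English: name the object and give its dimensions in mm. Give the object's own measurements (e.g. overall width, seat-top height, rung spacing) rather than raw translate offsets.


A bed frame 1906 mm long (x) by 839 mm wide (y). Four 81×81 mm corner posts, 413 mm tall, at the corners of the footprint. Four rails of 34 mm thickness and 163 mm height run between adjacent posts with their undersides at z = 209 mm, their outer faces flush with the outside of the frame (the two x-running rails run between the posts' inner faces; the two y-running rails run between the posts' inner faces). 14 slats, each 93 mm wide (x) and 19 mm thick, lie across the top of the two x-running rails, running the full 839 mm width of the frame in y; along x they sit between the end posts with a 29 mm gap after the −x posts and between neighbouring slats, leaving 36 mm before the +x posts.


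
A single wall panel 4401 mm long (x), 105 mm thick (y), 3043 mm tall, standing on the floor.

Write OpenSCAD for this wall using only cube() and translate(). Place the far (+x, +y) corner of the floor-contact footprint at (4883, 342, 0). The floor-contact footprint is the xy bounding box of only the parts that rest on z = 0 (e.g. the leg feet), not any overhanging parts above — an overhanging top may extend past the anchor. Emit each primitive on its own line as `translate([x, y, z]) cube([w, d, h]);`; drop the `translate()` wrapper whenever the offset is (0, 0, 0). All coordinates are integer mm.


translate([482, 237, 0]) cube([4401, 105, 3043]);


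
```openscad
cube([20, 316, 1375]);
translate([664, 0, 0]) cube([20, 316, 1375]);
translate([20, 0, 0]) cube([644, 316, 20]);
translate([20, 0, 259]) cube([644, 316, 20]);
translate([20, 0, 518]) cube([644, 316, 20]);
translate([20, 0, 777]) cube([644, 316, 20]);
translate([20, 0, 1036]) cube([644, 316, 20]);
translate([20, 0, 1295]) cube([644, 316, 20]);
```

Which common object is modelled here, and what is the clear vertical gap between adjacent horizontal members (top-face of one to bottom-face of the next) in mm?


A bookshelf. The clear shelf gap is 239 mm.

Two tall side panels with 6 horizontal boards between them — a bookshelf. The first two shelf undersides are at z = 0 and z = 259; with shelf thickness 20, the clear gap is 259 − 0 − 20 = 239 mm.


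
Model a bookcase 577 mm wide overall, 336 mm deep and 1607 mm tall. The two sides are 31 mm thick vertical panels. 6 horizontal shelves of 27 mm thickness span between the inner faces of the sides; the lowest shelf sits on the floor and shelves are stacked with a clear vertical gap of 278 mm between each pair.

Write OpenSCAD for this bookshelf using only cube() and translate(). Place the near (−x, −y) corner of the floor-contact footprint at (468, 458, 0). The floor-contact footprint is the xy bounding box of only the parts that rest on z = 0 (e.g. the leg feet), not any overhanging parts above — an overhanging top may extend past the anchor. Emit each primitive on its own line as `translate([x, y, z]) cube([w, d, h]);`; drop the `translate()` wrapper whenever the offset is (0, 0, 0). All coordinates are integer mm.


translate([468, 458, 0]) cube([31, 336, 1607]);
translate([1014, 458, 0]) cube([31, 336, 1607]);
translate([499, 458, 0]) cube([515, 336, 27]);
translate([499, 458, 305]) cube([515, 336, 27]);
translate([499, 458, 610]) cube([515, 336, 27]);
translate([499, 458, 915]) cube([515, 336, 27]);
translate([499, 458, 1220]) cube([515, 336, 27]);
translate([499, 458, 1525]) cube([515, 336, 27]);


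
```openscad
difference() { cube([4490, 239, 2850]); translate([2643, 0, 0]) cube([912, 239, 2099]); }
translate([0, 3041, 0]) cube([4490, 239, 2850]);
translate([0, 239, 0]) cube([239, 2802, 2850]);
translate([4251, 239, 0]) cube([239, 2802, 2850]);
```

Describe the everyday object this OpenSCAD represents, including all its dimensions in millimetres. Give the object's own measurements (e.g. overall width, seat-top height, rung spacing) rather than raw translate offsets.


A single room: four walls, each 2850 mm tall and 239 mm thick, enclosing an outside footprint 4490×3280 mm (x × y), no floor or roof. The front and back walls (−y and +y sides) run the full x-width; the side walls fit between their inner faces. A door opening 912 mm wide and 2099 mm tall is cut through the front wall from the floor up, its −x edge 2643 mm from the wall's −x end.


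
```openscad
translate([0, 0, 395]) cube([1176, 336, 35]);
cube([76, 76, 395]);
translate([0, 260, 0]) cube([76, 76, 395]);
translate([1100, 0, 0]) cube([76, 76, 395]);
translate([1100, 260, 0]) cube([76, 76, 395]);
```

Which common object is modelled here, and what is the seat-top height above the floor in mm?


A bench. The seat-top height is 430 mm.

A long slab on four corner posts — a bench. The slab sits at z = 395 with thickness 35, so the top is 395 + 35 = 430 mm.


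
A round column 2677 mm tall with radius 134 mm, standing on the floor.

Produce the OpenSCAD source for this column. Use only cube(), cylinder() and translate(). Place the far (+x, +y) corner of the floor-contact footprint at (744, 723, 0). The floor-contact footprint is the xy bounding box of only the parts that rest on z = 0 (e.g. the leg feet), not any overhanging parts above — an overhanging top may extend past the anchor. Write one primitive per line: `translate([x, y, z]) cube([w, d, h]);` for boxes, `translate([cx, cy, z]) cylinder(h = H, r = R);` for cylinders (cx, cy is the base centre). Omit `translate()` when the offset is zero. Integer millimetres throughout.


translate([610, 589, 0]) cylinder(h = 2677, r = 134);


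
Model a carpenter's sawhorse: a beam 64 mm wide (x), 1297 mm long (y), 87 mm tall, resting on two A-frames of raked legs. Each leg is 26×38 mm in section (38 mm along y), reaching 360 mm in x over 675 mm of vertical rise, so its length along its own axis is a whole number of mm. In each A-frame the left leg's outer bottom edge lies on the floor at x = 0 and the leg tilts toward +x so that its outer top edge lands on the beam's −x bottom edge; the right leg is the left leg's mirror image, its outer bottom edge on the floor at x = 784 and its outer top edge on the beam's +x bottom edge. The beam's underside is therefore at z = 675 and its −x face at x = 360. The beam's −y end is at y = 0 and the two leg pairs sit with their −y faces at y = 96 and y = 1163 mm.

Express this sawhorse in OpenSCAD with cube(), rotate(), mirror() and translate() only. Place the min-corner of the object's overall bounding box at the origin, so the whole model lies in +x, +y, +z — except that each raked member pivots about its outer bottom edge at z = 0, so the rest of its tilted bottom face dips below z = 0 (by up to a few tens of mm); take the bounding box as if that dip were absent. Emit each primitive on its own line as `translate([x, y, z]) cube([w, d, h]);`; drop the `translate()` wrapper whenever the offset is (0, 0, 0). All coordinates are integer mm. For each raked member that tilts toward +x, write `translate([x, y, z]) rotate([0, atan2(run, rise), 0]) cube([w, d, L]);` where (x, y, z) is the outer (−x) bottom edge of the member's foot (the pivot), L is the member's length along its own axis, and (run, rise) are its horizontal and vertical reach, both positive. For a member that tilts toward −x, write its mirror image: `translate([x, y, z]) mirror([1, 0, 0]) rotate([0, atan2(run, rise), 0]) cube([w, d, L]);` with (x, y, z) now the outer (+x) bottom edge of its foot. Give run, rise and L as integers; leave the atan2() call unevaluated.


translate([360, 0, 675]) cube([64, 1297, 87]);
translate([0, 96, 0]) rotate([0, atan2(360, 675), 0]) cube([26, 38, 765]);
translate([784, 96, 0]) mirror([1, 0, 0]) rotate([0, atan2(360, 675), 0]) cube([26, 38, 765]);
translate([0, 1163, 0]) rotate([0, atan2(360, 675), 0]) cube([26, 38, 765]);
translate([784, 1163, 0]) mirror([1, 0, 0]) rotate([0, atan2(360, 675), 0]) cube([26, 38, 765]);


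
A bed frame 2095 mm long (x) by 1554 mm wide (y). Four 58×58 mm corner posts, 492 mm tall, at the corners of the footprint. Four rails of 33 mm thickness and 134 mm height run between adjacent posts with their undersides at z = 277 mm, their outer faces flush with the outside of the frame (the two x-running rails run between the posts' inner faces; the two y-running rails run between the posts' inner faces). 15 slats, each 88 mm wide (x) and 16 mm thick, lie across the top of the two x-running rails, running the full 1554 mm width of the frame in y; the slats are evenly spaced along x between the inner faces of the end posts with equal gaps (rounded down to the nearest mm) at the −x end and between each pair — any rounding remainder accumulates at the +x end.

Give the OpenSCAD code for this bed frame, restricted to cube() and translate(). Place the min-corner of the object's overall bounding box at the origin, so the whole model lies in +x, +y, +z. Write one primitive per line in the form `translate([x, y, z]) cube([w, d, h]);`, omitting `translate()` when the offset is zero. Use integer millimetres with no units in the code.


cube([58, 58, 492]);
translate([0, 1496, 0]) cube([58, 58, 492]);
translate([2037, 0, 0]) cube([58, 58, 492]);
translate([2037, 1496, 0]) cube([58, 58, 492]);
translate([58, 0, 277]) cube([1979, 33, 134]);
translate([58, 1521, 277]) cube([1979, 33, 134]);
translate([0, 58, 277]) cube([33, 1438, 134]);
translate([2062, 58, 277]) cube([33, 1438, 134]);
translate([99, 0, 411]) cube([88, 1554, 16]);
translate([228, 0, 411]) cube([88, 1554, 16]);
translate([357, 0, 411]) cube([88, 1554, 16]);
translate([486, 0, 411]) cube([88, 1554, 16]);
translate([615, 0, 411]) cube([88, 1554, 16]);
translate([744, 0, 411]) cube([88, 1554, 16]);
translate([873, 0, 411]) cube([88, 1554, 16]);
translate([1002, 0, 411]) cube([88, 1554, 16]);
translate([1131, 0, 411]) cube([88, 1554, 16]);
translate([1260, 0, 411]) cube([88, 1554, 16]);
translate([1389, 0, 411]) cube([88, 1554, 16]);
translate([1518, 0, 411]) cube([88, 1554, 16]);
translate([1647, 0, 411]) cube([88, 1554, 16]);
translate([1776, 0, 411]) cube([88, 1554, 16]);
translate([1905, 0, 411]) cube([88, 1554, 16]);


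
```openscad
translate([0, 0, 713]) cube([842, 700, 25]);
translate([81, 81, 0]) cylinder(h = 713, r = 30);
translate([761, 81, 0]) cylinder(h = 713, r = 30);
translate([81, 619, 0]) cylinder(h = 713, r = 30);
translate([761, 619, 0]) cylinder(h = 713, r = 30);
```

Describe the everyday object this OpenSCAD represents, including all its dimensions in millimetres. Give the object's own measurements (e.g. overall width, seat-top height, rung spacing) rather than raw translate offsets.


A table: top 842 mm (x) × 700 mm (y), 25 mm thick, upper face at z = 738 mm, on four round legs of 60 mm diameter, each leg's bounding box inset 51 mm from the nearest pair of top edges from z = 0 to the bottom of the top.


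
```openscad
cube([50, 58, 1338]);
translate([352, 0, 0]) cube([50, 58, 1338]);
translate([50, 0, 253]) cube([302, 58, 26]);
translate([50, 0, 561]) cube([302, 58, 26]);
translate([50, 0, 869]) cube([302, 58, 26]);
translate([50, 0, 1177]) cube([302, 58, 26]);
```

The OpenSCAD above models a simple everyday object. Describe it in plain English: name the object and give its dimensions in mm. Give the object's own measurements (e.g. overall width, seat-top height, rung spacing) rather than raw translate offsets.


A straight ladder. Two 50×58 mm vertical rails, 1338 mm tall, stand 402 mm apart (outside-to-outside) with their front faces coplanar on the −y side. 4 rungs, each 58 mm deep and 26 mm tall, span between the inner faces of the rails, front faces flush with the rails. The lowest rung's underside is at z = 253 mm and rungs are spaced 308 mm apart (underside to underside).


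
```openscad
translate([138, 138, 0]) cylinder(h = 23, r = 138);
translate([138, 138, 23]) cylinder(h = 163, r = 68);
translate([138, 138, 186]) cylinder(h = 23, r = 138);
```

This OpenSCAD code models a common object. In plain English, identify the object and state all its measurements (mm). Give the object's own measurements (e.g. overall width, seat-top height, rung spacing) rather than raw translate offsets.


A spool: two coaxial disc flanges of radius 138 mm and thickness 23 mm, joined by a core cylinder of radius 68 mm and height 163 mm. The lower flange rests on z = 0 and the three cylinders share a vertical axis.


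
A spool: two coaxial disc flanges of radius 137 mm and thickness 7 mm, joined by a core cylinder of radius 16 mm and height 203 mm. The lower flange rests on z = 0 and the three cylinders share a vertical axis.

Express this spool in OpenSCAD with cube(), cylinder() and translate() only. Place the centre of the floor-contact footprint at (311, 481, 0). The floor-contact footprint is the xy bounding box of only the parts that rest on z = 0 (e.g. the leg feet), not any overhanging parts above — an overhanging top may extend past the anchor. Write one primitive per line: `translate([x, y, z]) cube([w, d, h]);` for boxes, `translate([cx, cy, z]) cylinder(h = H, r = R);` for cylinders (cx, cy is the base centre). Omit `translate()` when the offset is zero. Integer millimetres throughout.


translate([311, 481, 0]) cylinder(h = 7, r = 137);
translate([311, 481, 7]) cylinder(h = 203, r = 16);
translate([311, 481, 210]) cylinder(h = 7, r = 137);


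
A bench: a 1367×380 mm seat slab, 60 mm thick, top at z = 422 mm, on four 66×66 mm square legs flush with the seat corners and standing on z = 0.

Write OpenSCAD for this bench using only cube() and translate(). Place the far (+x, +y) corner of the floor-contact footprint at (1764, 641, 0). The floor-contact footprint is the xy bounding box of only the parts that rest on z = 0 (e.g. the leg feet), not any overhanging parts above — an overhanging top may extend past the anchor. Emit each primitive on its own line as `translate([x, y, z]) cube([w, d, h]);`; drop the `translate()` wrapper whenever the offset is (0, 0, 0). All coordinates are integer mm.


translate([397, 261, 362]) cube([1367, 380, 60]);
translate([397, 261, 0]) cube([66, 66, 362]);
translate([397, 575, 0]) cube([66, 66, 362]);
translate([1698, 261, 0]) cube([66, 66, 362]);
translate([1698, 575, 0]) cube([66, 66, 362]);
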